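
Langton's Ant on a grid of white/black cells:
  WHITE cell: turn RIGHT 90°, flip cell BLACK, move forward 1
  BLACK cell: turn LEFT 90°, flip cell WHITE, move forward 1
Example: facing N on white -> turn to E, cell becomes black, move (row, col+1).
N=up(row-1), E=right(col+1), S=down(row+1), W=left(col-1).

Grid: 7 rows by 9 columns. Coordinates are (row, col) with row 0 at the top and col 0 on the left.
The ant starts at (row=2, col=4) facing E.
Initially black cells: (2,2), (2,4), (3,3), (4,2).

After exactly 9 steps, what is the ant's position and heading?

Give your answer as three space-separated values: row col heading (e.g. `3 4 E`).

Answer: 1 4 S

Derivation:
Step 1: on BLACK (2,4): turn L to N, flip to white, move to (1,4). |black|=3
Step 2: on WHITE (1,4): turn R to E, flip to black, move to (1,5). |black|=4
Step 3: on WHITE (1,5): turn R to S, flip to black, move to (2,5). |black|=5
Step 4: on WHITE (2,5): turn R to W, flip to black, move to (2,4). |black|=6
Step 5: on WHITE (2,4): turn R to N, flip to black, move to (1,4). |black|=7
Step 6: on BLACK (1,4): turn L to W, flip to white, move to (1,3). |black|=6
Step 7: on WHITE (1,3): turn R to N, flip to black, move to (0,3). |black|=7
Step 8: on WHITE (0,3): turn R to E, flip to black, move to (0,4). |black|=8
Step 9: on WHITE (0,4): turn R to S, flip to black, move to (1,4). |black|=9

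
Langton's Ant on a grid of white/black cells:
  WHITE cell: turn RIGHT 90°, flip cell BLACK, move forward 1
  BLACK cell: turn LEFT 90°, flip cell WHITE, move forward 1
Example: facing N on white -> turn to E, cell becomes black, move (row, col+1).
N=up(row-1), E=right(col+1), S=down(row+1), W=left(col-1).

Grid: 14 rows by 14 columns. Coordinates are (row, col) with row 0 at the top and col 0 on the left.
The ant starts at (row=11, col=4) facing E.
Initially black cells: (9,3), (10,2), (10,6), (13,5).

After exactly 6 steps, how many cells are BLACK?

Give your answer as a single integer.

Step 1: on WHITE (11,4): turn R to S, flip to black, move to (12,4). |black|=5
Step 2: on WHITE (12,4): turn R to W, flip to black, move to (12,3). |black|=6
Step 3: on WHITE (12,3): turn R to N, flip to black, move to (11,3). |black|=7
Step 4: on WHITE (11,3): turn R to E, flip to black, move to (11,4). |black|=8
Step 5: on BLACK (11,4): turn L to N, flip to white, move to (10,4). |black|=7
Step 6: on WHITE (10,4): turn R to E, flip to black, move to (10,5). |black|=8

Answer: 8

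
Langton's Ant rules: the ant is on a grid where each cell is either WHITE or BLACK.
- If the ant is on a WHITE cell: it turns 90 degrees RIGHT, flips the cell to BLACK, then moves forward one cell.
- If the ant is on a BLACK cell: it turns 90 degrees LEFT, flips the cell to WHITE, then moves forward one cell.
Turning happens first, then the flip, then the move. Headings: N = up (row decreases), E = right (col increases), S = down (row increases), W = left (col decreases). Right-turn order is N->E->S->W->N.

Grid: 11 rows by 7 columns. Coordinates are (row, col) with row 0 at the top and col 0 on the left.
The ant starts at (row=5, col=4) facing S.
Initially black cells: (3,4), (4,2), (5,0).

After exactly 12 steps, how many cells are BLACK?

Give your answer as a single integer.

Step 1: on WHITE (5,4): turn R to W, flip to black, move to (5,3). |black|=4
Step 2: on WHITE (5,3): turn R to N, flip to black, move to (4,3). |black|=5
Step 3: on WHITE (4,3): turn R to E, flip to black, move to (4,4). |black|=6
Step 4: on WHITE (4,4): turn R to S, flip to black, move to (5,4). |black|=7
Step 5: on BLACK (5,4): turn L to E, flip to white, move to (5,5). |black|=6
Step 6: on WHITE (5,5): turn R to S, flip to black, move to (6,5). |black|=7
Step 7: on WHITE (6,5): turn R to W, flip to black, move to (6,4). |black|=8
Step 8: on WHITE (6,4): turn R to N, flip to black, move to (5,4). |black|=9
Step 9: on WHITE (5,4): turn R to E, flip to black, move to (5,5). |black|=10
Step 10: on BLACK (5,5): turn L to N, flip to white, move to (4,5). |black|=9
Step 11: on WHITE (4,5): turn R to E, flip to black, move to (4,6). |black|=10
Step 12: on WHITE (4,6): turn R to S, flip to black, move to (5,6). |black|=11

Answer: 11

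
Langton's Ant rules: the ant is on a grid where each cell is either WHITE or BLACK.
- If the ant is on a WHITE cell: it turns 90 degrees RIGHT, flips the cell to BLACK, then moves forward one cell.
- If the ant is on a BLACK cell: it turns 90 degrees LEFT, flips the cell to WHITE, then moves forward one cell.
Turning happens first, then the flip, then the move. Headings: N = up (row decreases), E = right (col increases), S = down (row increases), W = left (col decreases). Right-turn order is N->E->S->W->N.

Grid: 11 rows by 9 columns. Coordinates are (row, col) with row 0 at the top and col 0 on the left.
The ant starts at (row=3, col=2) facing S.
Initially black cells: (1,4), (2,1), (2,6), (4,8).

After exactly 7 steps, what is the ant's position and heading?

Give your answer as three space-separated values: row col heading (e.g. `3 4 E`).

Step 1: on WHITE (3,2): turn R to W, flip to black, move to (3,1). |black|=5
Step 2: on WHITE (3,1): turn R to N, flip to black, move to (2,1). |black|=6
Step 3: on BLACK (2,1): turn L to W, flip to white, move to (2,0). |black|=5
Step 4: on WHITE (2,0): turn R to N, flip to black, move to (1,0). |black|=6
Step 5: on WHITE (1,0): turn R to E, flip to black, move to (1,1). |black|=7
Step 6: on WHITE (1,1): turn R to S, flip to black, move to (2,1). |black|=8
Step 7: on WHITE (2,1): turn R to W, flip to black, move to (2,0). |black|=9

Answer: 2 0 W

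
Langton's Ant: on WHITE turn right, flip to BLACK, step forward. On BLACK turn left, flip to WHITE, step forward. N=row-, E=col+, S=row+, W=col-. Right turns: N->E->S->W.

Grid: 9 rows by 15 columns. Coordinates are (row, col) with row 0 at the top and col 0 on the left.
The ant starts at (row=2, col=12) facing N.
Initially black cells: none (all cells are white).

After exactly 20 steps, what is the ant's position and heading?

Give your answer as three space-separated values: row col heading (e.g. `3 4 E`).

Answer: 4 10 S

Derivation:
Step 1: on WHITE (2,12): turn R to E, flip to black, move to (2,13). |black|=1
Step 2: on WHITE (2,13): turn R to S, flip to black, move to (3,13). |black|=2
Step 3: on WHITE (3,13): turn R to W, flip to black, move to (3,12). |black|=3
Step 4: on WHITE (3,12): turn R to N, flip to black, move to (2,12). |black|=4
Step 5: on BLACK (2,12): turn L to W, flip to white, move to (2,11). |black|=3
Step 6: on WHITE (2,11): turn R to N, flip to black, move to (1,11). |black|=4
Step 7: on WHITE (1,11): turn R to E, flip to black, move to (1,12). |black|=5
Step 8: on WHITE (1,12): turn R to S, flip to black, move to (2,12). |black|=6
Step 9: on WHITE (2,12): turn R to W, flip to black, move to (2,11). |black|=7
Step 10: on BLACK (2,11): turn L to S, flip to white, move to (3,11). |black|=6
Step 11: on WHITE (3,11): turn R to W, flip to black, move to (3,10). |black|=7
Step 12: on WHITE (3,10): turn R to N, flip to black, move to (2,10). |black|=8
Step 13: on WHITE (2,10): turn R to E, flip to black, move to (2,11). |black|=9
Step 14: on WHITE (2,11): turn R to S, flip to black, move to (3,11). |black|=10
Step 15: on BLACK (3,11): turn L to E, flip to white, move to (3,12). |black|=9
Step 16: on BLACK (3,12): turn L to N, flip to white, move to (2,12). |black|=8
Step 17: on BLACK (2,12): turn L to W, flip to white, move to (2,11). |black|=7
Step 18: on BLACK (2,11): turn L to S, flip to white, move to (3,11). |black|=6
Step 19: on WHITE (3,11): turn R to W, flip to black, move to (3,10). |black|=7
Step 20: on BLACK (3,10): turn L to S, flip to white, move to (4,10). |black|=6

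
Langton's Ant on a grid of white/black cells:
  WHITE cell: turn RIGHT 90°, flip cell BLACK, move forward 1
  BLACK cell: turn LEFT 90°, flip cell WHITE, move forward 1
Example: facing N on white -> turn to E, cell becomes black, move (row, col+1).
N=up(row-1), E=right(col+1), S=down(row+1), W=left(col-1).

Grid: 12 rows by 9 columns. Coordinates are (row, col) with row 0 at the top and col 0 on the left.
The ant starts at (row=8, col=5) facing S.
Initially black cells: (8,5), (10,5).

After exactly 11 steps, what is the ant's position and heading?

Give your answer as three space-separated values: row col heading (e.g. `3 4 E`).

Answer: 7 5 W

Derivation:
Step 1: on BLACK (8,5): turn L to E, flip to white, move to (8,6). |black|=1
Step 2: on WHITE (8,6): turn R to S, flip to black, move to (9,6). |black|=2
Step 3: on WHITE (9,6): turn R to W, flip to black, move to (9,5). |black|=3
Step 4: on WHITE (9,5): turn R to N, flip to black, move to (8,5). |black|=4
Step 5: on WHITE (8,5): turn R to E, flip to black, move to (8,6). |black|=5
Step 6: on BLACK (8,6): turn L to N, flip to white, move to (7,6). |black|=4
Step 7: on WHITE (7,6): turn R to E, flip to black, move to (7,7). |black|=5
Step 8: on WHITE (7,7): turn R to S, flip to black, move to (8,7). |black|=6
Step 9: on WHITE (8,7): turn R to W, flip to black, move to (8,6). |black|=7
Step 10: on WHITE (8,6): turn R to N, flip to black, move to (7,6). |black|=8
Step 11: on BLACK (7,6): turn L to W, flip to white, move to (7,5). |black|=7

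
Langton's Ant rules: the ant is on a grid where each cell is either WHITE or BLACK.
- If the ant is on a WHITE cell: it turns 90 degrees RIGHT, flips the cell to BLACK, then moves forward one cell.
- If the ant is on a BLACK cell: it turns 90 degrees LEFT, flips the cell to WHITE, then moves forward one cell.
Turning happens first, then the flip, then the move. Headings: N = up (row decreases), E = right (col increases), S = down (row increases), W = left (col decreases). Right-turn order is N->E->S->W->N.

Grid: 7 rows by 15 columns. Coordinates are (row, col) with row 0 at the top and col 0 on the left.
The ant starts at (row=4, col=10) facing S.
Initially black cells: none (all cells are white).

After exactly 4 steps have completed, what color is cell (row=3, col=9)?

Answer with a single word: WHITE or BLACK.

Answer: BLACK

Derivation:
Step 1: on WHITE (4,10): turn R to W, flip to black, move to (4,9). |black|=1
Step 2: on WHITE (4,9): turn R to N, flip to black, move to (3,9). |black|=2
Step 3: on WHITE (3,9): turn R to E, flip to black, move to (3,10). |black|=3
Step 4: on WHITE (3,10): turn R to S, flip to black, move to (4,10). |black|=4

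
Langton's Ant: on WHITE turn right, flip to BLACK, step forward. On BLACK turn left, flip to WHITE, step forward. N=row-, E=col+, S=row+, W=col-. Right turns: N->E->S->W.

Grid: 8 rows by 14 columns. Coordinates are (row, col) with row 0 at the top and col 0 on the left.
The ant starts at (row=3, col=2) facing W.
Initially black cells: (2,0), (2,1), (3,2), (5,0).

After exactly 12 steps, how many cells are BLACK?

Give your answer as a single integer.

Answer: 10

Derivation:
Step 1: on BLACK (3,2): turn L to S, flip to white, move to (4,2). |black|=3
Step 2: on WHITE (4,2): turn R to W, flip to black, move to (4,1). |black|=4
Step 3: on WHITE (4,1): turn R to N, flip to black, move to (3,1). |black|=5
Step 4: on WHITE (3,1): turn R to E, flip to black, move to (3,2). |black|=6
Step 5: on WHITE (3,2): turn R to S, flip to black, move to (4,2). |black|=7
Step 6: on BLACK (4,2): turn L to E, flip to white, move to (4,3). |black|=6
Step 7: on WHITE (4,3): turn R to S, flip to black, move to (5,3). |black|=7
Step 8: on WHITE (5,3): turn R to W, flip to black, move to (5,2). |black|=8
Step 9: on WHITE (5,2): turn R to N, flip to black, move to (4,2). |black|=9
Step 10: on WHITE (4,2): turn R to E, flip to black, move to (4,3). |black|=10
Step 11: on BLACK (4,3): turn L to N, flip to white, move to (3,3). |black|=9
Step 12: on WHITE (3,3): turn R to E, flip to black, move to (3,4). |black|=10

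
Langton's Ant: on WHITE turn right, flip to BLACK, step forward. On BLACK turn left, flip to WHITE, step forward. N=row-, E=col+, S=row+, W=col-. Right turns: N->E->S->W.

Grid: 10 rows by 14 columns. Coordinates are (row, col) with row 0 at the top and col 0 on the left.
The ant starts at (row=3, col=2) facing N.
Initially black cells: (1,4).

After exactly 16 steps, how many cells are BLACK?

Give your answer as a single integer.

Step 1: on WHITE (3,2): turn R to E, flip to black, move to (3,3). |black|=2
Step 2: on WHITE (3,3): turn R to S, flip to black, move to (4,3). |black|=3
Step 3: on WHITE (4,3): turn R to W, flip to black, move to (4,2). |black|=4
Step 4: on WHITE (4,2): turn R to N, flip to black, move to (3,2). |black|=5
Step 5: on BLACK (3,2): turn L to W, flip to white, move to (3,1). |black|=4
Step 6: on WHITE (3,1): turn R to N, flip to black, move to (2,1). |black|=5
Step 7: on WHITE (2,1): turn R to E, flip to black, move to (2,2). |black|=6
Step 8: on WHITE (2,2): turn R to S, flip to black, move to (3,2). |black|=7
Step 9: on WHITE (3,2): turn R to W, flip to black, move to (3,1). |black|=8
Step 10: on BLACK (3,1): turn L to S, flip to white, move to (4,1). |black|=7
Step 11: on WHITE (4,1): turn R to W, flip to black, move to (4,0). |black|=8
Step 12: on WHITE (4,0): turn R to N, flip to black, move to (3,0). |black|=9
Step 13: on WHITE (3,0): turn R to E, flip to black, move to (3,1). |black|=10
Step 14: on WHITE (3,1): turn R to S, flip to black, move to (4,1). |black|=11
Step 15: on BLACK (4,1): turn L to E, flip to white, move to (4,2). |black|=10
Step 16: on BLACK (4,2): turn L to N, flip to white, move to (3,2). |black|=9

Answer: 9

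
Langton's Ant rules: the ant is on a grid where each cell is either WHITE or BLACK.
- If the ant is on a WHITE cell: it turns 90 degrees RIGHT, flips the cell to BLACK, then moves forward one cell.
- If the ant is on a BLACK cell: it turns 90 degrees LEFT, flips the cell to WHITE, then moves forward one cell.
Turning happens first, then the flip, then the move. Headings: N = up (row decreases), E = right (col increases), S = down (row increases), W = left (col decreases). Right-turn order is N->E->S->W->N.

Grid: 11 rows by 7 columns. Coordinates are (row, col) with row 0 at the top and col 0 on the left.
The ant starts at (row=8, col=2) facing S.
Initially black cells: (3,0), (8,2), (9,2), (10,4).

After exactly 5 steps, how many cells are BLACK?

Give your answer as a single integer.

Step 1: on BLACK (8,2): turn L to E, flip to white, move to (8,3). |black|=3
Step 2: on WHITE (8,3): turn R to S, flip to black, move to (9,3). |black|=4
Step 3: on WHITE (9,3): turn R to W, flip to black, move to (9,2). |black|=5
Step 4: on BLACK (9,2): turn L to S, flip to white, move to (10,2). |black|=4
Step 5: on WHITE (10,2): turn R to W, flip to black, move to (10,1). |black|=5

Answer: 5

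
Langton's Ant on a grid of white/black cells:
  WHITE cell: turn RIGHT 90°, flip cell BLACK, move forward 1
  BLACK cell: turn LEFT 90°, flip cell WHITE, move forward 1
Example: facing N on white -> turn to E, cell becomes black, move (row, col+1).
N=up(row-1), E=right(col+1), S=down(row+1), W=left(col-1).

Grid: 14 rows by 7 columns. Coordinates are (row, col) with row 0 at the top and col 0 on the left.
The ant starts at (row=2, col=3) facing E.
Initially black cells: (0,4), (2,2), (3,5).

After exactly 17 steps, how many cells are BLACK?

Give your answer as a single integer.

Step 1: on WHITE (2,3): turn R to S, flip to black, move to (3,3). |black|=4
Step 2: on WHITE (3,3): turn R to W, flip to black, move to (3,2). |black|=5
Step 3: on WHITE (3,2): turn R to N, flip to black, move to (2,2). |black|=6
Step 4: on BLACK (2,2): turn L to W, flip to white, move to (2,1). |black|=5
Step 5: on WHITE (2,1): turn R to N, flip to black, move to (1,1). |black|=6
Step 6: on WHITE (1,1): turn R to E, flip to black, move to (1,2). |black|=7
Step 7: on WHITE (1,2): turn R to S, flip to black, move to (2,2). |black|=8
Step 8: on WHITE (2,2): turn R to W, flip to black, move to (2,1). |black|=9
Step 9: on BLACK (2,1): turn L to S, flip to white, move to (3,1). |black|=8
Step 10: on WHITE (3,1): turn R to W, flip to black, move to (3,0). |black|=9
Step 11: on WHITE (3,0): turn R to N, flip to black, move to (2,0). |black|=10
Step 12: on WHITE (2,0): turn R to E, flip to black, move to (2,1). |black|=11
Step 13: on WHITE (2,1): turn R to S, flip to black, move to (3,1). |black|=12
Step 14: on BLACK (3,1): turn L to E, flip to white, move to (3,2). |black|=11
Step 15: on BLACK (3,2): turn L to N, flip to white, move to (2,2). |black|=10
Step 16: on BLACK (2,2): turn L to W, flip to white, move to (2,1). |black|=9
Step 17: on BLACK (2,1): turn L to S, flip to white, move to (3,1). |black|=8

Answer: 8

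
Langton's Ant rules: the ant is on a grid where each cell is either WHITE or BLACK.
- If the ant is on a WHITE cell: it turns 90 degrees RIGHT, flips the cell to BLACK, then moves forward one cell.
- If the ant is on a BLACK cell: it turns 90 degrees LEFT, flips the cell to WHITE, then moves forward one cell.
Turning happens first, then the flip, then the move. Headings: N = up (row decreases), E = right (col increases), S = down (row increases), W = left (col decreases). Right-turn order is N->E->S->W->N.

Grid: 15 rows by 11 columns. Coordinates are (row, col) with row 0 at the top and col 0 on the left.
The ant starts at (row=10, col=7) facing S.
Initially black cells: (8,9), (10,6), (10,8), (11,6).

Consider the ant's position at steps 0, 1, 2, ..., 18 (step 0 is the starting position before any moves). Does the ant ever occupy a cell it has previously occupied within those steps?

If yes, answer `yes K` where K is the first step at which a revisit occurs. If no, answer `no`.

Step 1: on WHITE (10,7): turn R to W, flip to black, move to (10,6). |black|=5 — new cell
Step 2: on BLACK (10,6): turn L to S, flip to white, move to (11,6). |black|=4 — new cell
Step 3: on BLACK (11,6): turn L to E, flip to white, move to (11,7). |black|=3 — new cell
Step 4: on WHITE (11,7): turn R to S, flip to black, move to (12,7). |black|=4 — new cell
Step 5: on WHITE (12,7): turn R to W, flip to black, move to (12,6). |black|=5 — new cell
Step 6: on WHITE (12,6): turn R to N, flip to black, move to (11,6). |black|=6 — REVISIT

Answer: yes 6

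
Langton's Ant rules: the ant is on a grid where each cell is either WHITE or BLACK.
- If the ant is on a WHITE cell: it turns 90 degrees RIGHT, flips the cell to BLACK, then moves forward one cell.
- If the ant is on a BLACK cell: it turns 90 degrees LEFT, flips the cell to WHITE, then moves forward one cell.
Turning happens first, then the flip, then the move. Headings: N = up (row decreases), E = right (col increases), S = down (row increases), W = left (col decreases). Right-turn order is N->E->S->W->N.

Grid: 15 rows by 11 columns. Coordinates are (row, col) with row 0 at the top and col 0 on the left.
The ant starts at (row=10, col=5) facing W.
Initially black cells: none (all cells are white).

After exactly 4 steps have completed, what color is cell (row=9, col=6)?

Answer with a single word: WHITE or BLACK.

Answer: BLACK

Derivation:
Step 1: on WHITE (10,5): turn R to N, flip to black, move to (9,5). |black|=1
Step 2: on WHITE (9,5): turn R to E, flip to black, move to (9,6). |black|=2
Step 3: on WHITE (9,6): turn R to S, flip to black, move to (10,6). |black|=3
Step 4: on WHITE (10,6): turn R to W, flip to black, move to (10,5). |black|=4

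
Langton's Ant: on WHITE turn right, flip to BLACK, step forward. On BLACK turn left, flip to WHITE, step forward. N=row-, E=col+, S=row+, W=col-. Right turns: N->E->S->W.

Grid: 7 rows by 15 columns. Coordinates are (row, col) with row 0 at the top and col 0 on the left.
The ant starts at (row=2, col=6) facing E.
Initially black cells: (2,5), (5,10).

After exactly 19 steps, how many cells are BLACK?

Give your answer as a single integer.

Answer: 7

Derivation:
Step 1: on WHITE (2,6): turn R to S, flip to black, move to (3,6). |black|=3
Step 2: on WHITE (3,6): turn R to W, flip to black, move to (3,5). |black|=4
Step 3: on WHITE (3,5): turn R to N, flip to black, move to (2,5). |black|=5
Step 4: on BLACK (2,5): turn L to W, flip to white, move to (2,4). |black|=4
Step 5: on WHITE (2,4): turn R to N, flip to black, move to (1,4). |black|=5
Step 6: on WHITE (1,4): turn R to E, flip to black, move to (1,5). |black|=6
Step 7: on WHITE (1,5): turn R to S, flip to black, move to (2,5). |black|=7
Step 8: on WHITE (2,5): turn R to W, flip to black, move to (2,4). |black|=8
Step 9: on BLACK (2,4): turn L to S, flip to white, move to (3,4). |black|=7
Step 10: on WHITE (3,4): turn R to W, flip to black, move to (3,3). |black|=8
Step 11: on WHITE (3,3): turn R to N, flip to black, move to (2,3). |black|=9
Step 12: on WHITE (2,3): turn R to E, flip to black, move to (2,4). |black|=10
Step 13: on WHITE (2,4): turn R to S, flip to black, move to (3,4). |black|=11
Step 14: on BLACK (3,4): turn L to E, flip to white, move to (3,5). |black|=10
Step 15: on BLACK (3,5): turn L to N, flip to white, move to (2,5). |black|=9
Step 16: on BLACK (2,5): turn L to W, flip to white, move to (2,4). |black|=8
Step 17: on BLACK (2,4): turn L to S, flip to white, move to (3,4). |black|=7
Step 18: on WHITE (3,4): turn R to W, flip to black, move to (3,3). |black|=8
Step 19: on BLACK (3,3): turn L to S, flip to white, move to (4,3). |black|=7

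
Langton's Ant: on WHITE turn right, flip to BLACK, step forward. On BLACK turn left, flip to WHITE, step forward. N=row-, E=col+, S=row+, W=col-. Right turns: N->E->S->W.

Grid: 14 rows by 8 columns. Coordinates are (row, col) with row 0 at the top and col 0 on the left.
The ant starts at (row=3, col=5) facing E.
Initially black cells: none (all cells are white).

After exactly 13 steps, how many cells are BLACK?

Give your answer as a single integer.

Step 1: on WHITE (3,5): turn R to S, flip to black, move to (4,5). |black|=1
Step 2: on WHITE (4,5): turn R to W, flip to black, move to (4,4). |black|=2
Step 3: on WHITE (4,4): turn R to N, flip to black, move to (3,4). |black|=3
Step 4: on WHITE (3,4): turn R to E, flip to black, move to (3,5). |black|=4
Step 5: on BLACK (3,5): turn L to N, flip to white, move to (2,5). |black|=3
Step 6: on WHITE (2,5): turn R to E, flip to black, move to (2,6). |black|=4
Step 7: on WHITE (2,6): turn R to S, flip to black, move to (3,6). |black|=5
Step 8: on WHITE (3,6): turn R to W, flip to black, move to (3,5). |black|=6
Step 9: on WHITE (3,5): turn R to N, flip to black, move to (2,5). |black|=7
Step 10: on BLACK (2,5): turn L to W, flip to white, move to (2,4). |black|=6
Step 11: on WHITE (2,4): turn R to N, flip to black, move to (1,4). |black|=7
Step 12: on WHITE (1,4): turn R to E, flip to black, move to (1,5). |black|=8
Step 13: on WHITE (1,5): turn R to S, flip to black, move to (2,5). |black|=9

Answer: 9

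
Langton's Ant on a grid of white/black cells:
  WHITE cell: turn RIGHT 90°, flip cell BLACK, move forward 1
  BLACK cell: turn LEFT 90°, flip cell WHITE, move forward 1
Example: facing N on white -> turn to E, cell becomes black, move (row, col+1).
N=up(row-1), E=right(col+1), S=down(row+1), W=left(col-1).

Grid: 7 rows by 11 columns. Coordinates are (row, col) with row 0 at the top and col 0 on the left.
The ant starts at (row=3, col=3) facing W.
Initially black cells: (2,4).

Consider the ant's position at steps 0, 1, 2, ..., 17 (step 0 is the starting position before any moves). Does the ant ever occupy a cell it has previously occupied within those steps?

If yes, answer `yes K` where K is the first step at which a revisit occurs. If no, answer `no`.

Answer: yes 6

Derivation:
Step 1: on WHITE (3,3): turn R to N, flip to black, move to (2,3). |black|=2 — new cell
Step 2: on WHITE (2,3): turn R to E, flip to black, move to (2,4). |black|=3 — new cell
Step 3: on BLACK (2,4): turn L to N, flip to white, move to (1,4). |black|=2 — new cell
Step 4: on WHITE (1,4): turn R to E, flip to black, move to (1,5). |black|=3 — new cell
Step 5: on WHITE (1,5): turn R to S, flip to black, move to (2,5). |black|=4 — new cell
Step 6: on WHITE (2,5): turn R to W, flip to black, move to (2,4). |black|=5 — REVISIT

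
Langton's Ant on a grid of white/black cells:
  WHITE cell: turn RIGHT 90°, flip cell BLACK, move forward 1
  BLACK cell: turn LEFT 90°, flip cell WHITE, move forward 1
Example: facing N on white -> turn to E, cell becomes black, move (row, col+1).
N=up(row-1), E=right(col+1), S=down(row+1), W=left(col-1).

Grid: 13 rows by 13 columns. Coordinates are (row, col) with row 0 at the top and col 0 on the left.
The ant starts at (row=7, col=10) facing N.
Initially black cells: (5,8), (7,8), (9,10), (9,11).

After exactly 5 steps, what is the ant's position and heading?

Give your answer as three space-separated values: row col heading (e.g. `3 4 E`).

Step 1: on WHITE (7,10): turn R to E, flip to black, move to (7,11). |black|=5
Step 2: on WHITE (7,11): turn R to S, flip to black, move to (8,11). |black|=6
Step 3: on WHITE (8,11): turn R to W, flip to black, move to (8,10). |black|=7
Step 4: on WHITE (8,10): turn R to N, flip to black, move to (7,10). |black|=8
Step 5: on BLACK (7,10): turn L to W, flip to white, move to (7,9). |black|=7

Answer: 7 9 W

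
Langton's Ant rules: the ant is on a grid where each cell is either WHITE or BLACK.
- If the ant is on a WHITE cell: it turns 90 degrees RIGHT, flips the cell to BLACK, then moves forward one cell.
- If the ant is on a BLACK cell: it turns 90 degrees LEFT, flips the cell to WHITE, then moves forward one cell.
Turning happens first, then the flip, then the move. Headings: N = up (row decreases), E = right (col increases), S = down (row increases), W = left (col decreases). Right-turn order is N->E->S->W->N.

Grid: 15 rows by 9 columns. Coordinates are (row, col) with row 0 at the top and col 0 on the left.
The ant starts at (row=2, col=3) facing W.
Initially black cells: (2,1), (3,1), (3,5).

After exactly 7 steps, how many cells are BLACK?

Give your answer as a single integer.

Step 1: on WHITE (2,3): turn R to N, flip to black, move to (1,3). |black|=4
Step 2: on WHITE (1,3): turn R to E, flip to black, move to (1,4). |black|=5
Step 3: on WHITE (1,4): turn R to S, flip to black, move to (2,4). |black|=6
Step 4: on WHITE (2,4): turn R to W, flip to black, move to (2,3). |black|=7
Step 5: on BLACK (2,3): turn L to S, flip to white, move to (3,3). |black|=6
Step 6: on WHITE (3,3): turn R to W, flip to black, move to (3,2). |black|=7
Step 7: on WHITE (3,2): turn R to N, flip to black, move to (2,2). |black|=8

Answer: 8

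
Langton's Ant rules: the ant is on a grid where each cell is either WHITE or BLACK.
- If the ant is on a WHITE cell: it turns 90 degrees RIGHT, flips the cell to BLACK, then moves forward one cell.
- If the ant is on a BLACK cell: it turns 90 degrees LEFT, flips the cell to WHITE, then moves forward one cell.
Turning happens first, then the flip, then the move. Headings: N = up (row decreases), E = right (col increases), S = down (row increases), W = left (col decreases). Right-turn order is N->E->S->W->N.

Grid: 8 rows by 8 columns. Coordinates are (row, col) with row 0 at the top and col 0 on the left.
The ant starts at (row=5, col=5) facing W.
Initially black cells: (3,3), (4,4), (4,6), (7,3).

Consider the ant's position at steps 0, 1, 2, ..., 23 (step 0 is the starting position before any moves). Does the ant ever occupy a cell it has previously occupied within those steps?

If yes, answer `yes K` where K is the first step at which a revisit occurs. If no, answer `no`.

Answer: yes 6

Derivation:
Step 1: on WHITE (5,5): turn R to N, flip to black, move to (4,5). |black|=5 — new cell
Step 2: on WHITE (4,5): turn R to E, flip to black, move to (4,6). |black|=6 — new cell
Step 3: on BLACK (4,6): turn L to N, flip to white, move to (3,6). |black|=5 — new cell
Step 4: on WHITE (3,6): turn R to E, flip to black, move to (3,7). |black|=6 — new cell
Step 5: on WHITE (3,7): turn R to S, flip to black, move to (4,7). |black|=7 — new cell
Step 6: on WHITE (4,7): turn R to W, flip to black, move to (4,6). |black|=8 — REVISIT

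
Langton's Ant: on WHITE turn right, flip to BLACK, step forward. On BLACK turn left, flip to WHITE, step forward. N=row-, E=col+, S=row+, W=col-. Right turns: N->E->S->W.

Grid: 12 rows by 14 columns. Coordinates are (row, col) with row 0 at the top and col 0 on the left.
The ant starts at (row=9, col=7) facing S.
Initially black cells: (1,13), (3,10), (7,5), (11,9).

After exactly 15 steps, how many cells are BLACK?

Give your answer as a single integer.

Answer: 13

Derivation:
Step 1: on WHITE (9,7): turn R to W, flip to black, move to (9,6). |black|=5
Step 2: on WHITE (9,6): turn R to N, flip to black, move to (8,6). |black|=6
Step 3: on WHITE (8,6): turn R to E, flip to black, move to (8,7). |black|=7
Step 4: on WHITE (8,7): turn R to S, flip to black, move to (9,7). |black|=8
Step 5: on BLACK (9,7): turn L to E, flip to white, move to (9,8). |black|=7
Step 6: on WHITE (9,8): turn R to S, flip to black, move to (10,8). |black|=8
Step 7: on WHITE (10,8): turn R to W, flip to black, move to (10,7). |black|=9
Step 8: on WHITE (10,7): turn R to N, flip to black, move to (9,7). |black|=10
Step 9: on WHITE (9,7): turn R to E, flip to black, move to (9,8). |black|=11
Step 10: on BLACK (9,8): turn L to N, flip to white, move to (8,8). |black|=10
Step 11: on WHITE (8,8): turn R to E, flip to black, move to (8,9). |black|=11
Step 12: on WHITE (8,9): turn R to S, flip to black, move to (9,9). |black|=12
Step 13: on WHITE (9,9): turn R to W, flip to black, move to (9,8). |black|=13
Step 14: on WHITE (9,8): turn R to N, flip to black, move to (8,8). |black|=14
Step 15: on BLACK (8,8): turn L to W, flip to white, move to (8,7). |black|=13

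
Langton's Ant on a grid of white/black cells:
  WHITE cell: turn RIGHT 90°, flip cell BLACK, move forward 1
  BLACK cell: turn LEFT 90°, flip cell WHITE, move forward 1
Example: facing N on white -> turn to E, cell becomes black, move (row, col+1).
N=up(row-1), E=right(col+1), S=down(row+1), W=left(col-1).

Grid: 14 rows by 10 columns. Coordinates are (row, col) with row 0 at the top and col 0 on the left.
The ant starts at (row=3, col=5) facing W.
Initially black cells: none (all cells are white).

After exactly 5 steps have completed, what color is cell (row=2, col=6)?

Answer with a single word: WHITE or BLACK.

Step 1: on WHITE (3,5): turn R to N, flip to black, move to (2,5). |black|=1
Step 2: on WHITE (2,5): turn R to E, flip to black, move to (2,6). |black|=2
Step 3: on WHITE (2,6): turn R to S, flip to black, move to (3,6). |black|=3
Step 4: on WHITE (3,6): turn R to W, flip to black, move to (3,5). |black|=4
Step 5: on BLACK (3,5): turn L to S, flip to white, move to (4,5). |black|=3

Answer: BLACK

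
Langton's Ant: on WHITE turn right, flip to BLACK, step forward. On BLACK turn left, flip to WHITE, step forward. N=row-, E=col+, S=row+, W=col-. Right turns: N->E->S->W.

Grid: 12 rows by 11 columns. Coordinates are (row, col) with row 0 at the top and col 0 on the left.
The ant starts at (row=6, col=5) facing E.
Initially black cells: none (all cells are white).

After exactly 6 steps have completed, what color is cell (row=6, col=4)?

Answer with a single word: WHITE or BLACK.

Answer: BLACK

Derivation:
Step 1: on WHITE (6,5): turn R to S, flip to black, move to (7,5). |black|=1
Step 2: on WHITE (7,5): turn R to W, flip to black, move to (7,4). |black|=2
Step 3: on WHITE (7,4): turn R to N, flip to black, move to (6,4). |black|=3
Step 4: on WHITE (6,4): turn R to E, flip to black, move to (6,5). |black|=4
Step 5: on BLACK (6,5): turn L to N, flip to white, move to (5,5). |black|=3
Step 6: on WHITE (5,5): turn R to E, flip to black, move to (5,6). |black|=4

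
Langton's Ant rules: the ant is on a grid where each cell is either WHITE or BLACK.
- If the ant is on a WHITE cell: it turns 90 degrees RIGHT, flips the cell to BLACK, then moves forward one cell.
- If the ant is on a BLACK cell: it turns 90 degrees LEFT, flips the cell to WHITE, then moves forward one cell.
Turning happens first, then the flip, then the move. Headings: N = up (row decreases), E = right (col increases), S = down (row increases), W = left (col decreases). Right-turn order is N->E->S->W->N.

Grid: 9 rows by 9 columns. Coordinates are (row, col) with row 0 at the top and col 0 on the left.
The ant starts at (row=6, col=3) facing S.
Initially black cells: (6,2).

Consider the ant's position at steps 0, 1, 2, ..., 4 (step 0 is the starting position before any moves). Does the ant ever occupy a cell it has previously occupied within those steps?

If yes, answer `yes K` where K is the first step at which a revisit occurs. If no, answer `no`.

Step 1: on WHITE (6,3): turn R to W, flip to black, move to (6,2). |black|=2 — new cell
Step 2: on BLACK (6,2): turn L to S, flip to white, move to (7,2). |black|=1 — new cell
Step 3: on WHITE (7,2): turn R to W, flip to black, move to (7,1). |black|=2 — new cell
Step 4: on WHITE (7,1): turn R to N, flip to black, move to (6,1). |black|=3 — new cell
No revisit within 4 steps.

Answer: no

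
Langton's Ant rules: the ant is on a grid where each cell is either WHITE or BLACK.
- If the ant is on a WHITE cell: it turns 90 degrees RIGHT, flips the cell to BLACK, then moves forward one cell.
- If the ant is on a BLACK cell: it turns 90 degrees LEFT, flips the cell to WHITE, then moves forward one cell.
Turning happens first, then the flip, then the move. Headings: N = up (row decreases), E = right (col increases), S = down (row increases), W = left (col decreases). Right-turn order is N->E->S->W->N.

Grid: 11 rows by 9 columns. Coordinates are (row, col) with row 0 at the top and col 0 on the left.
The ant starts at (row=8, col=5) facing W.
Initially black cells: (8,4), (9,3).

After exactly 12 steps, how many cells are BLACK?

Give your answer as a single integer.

Answer: 10

Derivation:
Step 1: on WHITE (8,5): turn R to N, flip to black, move to (7,5). |black|=3
Step 2: on WHITE (7,5): turn R to E, flip to black, move to (7,6). |black|=4
Step 3: on WHITE (7,6): turn R to S, flip to black, move to (8,6). |black|=5
Step 4: on WHITE (8,6): turn R to W, flip to black, move to (8,5). |black|=6
Step 5: on BLACK (8,5): turn L to S, flip to white, move to (9,5). |black|=5
Step 6: on WHITE (9,5): turn R to W, flip to black, move to (9,4). |black|=6
Step 7: on WHITE (9,4): turn R to N, flip to black, move to (8,4). |black|=7
Step 8: on BLACK (8,4): turn L to W, flip to white, move to (8,3). |black|=6
Step 9: on WHITE (8,3): turn R to N, flip to black, move to (7,3). |black|=7
Step 10: on WHITE (7,3): turn R to E, flip to black, move to (7,4). |black|=8
Step 11: on WHITE (7,4): turn R to S, flip to black, move to (8,4). |black|=9
Step 12: on WHITE (8,4): turn R to W, flip to black, move to (8,3). |black|=10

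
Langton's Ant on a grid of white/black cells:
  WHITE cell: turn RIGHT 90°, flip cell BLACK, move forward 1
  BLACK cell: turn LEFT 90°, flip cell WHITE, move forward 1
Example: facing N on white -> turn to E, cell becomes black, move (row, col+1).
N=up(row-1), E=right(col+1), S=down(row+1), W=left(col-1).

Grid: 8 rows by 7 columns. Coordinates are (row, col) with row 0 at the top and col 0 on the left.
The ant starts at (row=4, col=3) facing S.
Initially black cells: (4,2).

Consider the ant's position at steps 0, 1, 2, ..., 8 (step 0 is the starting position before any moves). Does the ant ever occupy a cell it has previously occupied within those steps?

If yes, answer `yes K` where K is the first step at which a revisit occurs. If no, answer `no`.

Step 1: on WHITE (4,3): turn R to W, flip to black, move to (4,2). |black|=2 — new cell
Step 2: on BLACK (4,2): turn L to S, flip to white, move to (5,2). |black|=1 — new cell
Step 3: on WHITE (5,2): turn R to W, flip to black, move to (5,1). |black|=2 — new cell
Step 4: on WHITE (5,1): turn R to N, flip to black, move to (4,1). |black|=3 — new cell
Step 5: on WHITE (4,1): turn R to E, flip to black, move to (4,2). |black|=4 — REVISIT

Answer: yes 5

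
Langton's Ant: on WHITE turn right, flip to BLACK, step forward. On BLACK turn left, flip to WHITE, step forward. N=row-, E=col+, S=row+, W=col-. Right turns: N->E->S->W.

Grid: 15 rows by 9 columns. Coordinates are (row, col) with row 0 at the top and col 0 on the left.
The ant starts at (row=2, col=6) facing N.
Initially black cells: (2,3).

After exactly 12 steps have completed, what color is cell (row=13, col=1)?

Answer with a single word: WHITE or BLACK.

Step 1: on WHITE (2,6): turn R to E, flip to black, move to (2,7). |black|=2
Step 2: on WHITE (2,7): turn R to S, flip to black, move to (3,7). |black|=3
Step 3: on WHITE (3,7): turn R to W, flip to black, move to (3,6). |black|=4
Step 4: on WHITE (3,6): turn R to N, flip to black, move to (2,6). |black|=5
Step 5: on BLACK (2,6): turn L to W, flip to white, move to (2,5). |black|=4
Step 6: on WHITE (2,5): turn R to N, flip to black, move to (1,5). |black|=5
Step 7: on WHITE (1,5): turn R to E, flip to black, move to (1,6). |black|=6
Step 8: on WHITE (1,6): turn R to S, flip to black, move to (2,6). |black|=7
Step 9: on WHITE (2,6): turn R to W, flip to black, move to (2,5). |black|=8
Step 10: on BLACK (2,5): turn L to S, flip to white, move to (3,5). |black|=7
Step 11: on WHITE (3,5): turn R to W, flip to black, move to (3,4). |black|=8
Step 12: on WHITE (3,4): turn R to N, flip to black, move to (2,4). |black|=9

Answer: WHITE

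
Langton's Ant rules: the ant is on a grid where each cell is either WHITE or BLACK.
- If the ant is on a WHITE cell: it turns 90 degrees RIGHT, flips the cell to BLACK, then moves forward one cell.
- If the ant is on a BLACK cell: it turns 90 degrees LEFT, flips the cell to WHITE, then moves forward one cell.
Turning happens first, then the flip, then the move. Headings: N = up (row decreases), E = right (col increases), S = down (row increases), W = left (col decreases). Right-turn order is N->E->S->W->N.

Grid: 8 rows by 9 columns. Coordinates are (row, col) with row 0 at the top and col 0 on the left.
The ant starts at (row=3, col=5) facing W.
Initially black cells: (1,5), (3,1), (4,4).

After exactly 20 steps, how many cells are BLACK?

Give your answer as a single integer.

Answer: 9

Derivation:
Step 1: on WHITE (3,5): turn R to N, flip to black, move to (2,5). |black|=4
Step 2: on WHITE (2,5): turn R to E, flip to black, move to (2,6). |black|=5
Step 3: on WHITE (2,6): turn R to S, flip to black, move to (3,6). |black|=6
Step 4: on WHITE (3,6): turn R to W, flip to black, move to (3,5). |black|=7
Step 5: on BLACK (3,5): turn L to S, flip to white, move to (4,5). |black|=6
Step 6: on WHITE (4,5): turn R to W, flip to black, move to (4,4). |black|=7
Step 7: on BLACK (4,4): turn L to S, flip to white, move to (5,4). |black|=6
Step 8: on WHITE (5,4): turn R to W, flip to black, move to (5,3). |black|=7
Step 9: on WHITE (5,3): turn R to N, flip to black, move to (4,3). |black|=8
Step 10: on WHITE (4,3): turn R to E, flip to black, move to (4,4). |black|=9
Step 11: on WHITE (4,4): turn R to S, flip to black, move to (5,4). |black|=10
Step 12: on BLACK (5,4): turn L to E, flip to white, move to (5,5). |black|=9
Step 13: on WHITE (5,5): turn R to S, flip to black, move to (6,5). |black|=10
Step 14: on WHITE (6,5): turn R to W, flip to black, move to (6,4). |black|=11
Step 15: on WHITE (6,4): turn R to N, flip to black, move to (5,4). |black|=12
Step 16: on WHITE (5,4): turn R to E, flip to black, move to (5,5). |black|=13
Step 17: on BLACK (5,5): turn L to N, flip to white, move to (4,5). |black|=12
Step 18: on BLACK (4,5): turn L to W, flip to white, move to (4,4). |black|=11
Step 19: on BLACK (4,4): turn L to S, flip to white, move to (5,4). |black|=10
Step 20: on BLACK (5,4): turn L to E, flip to white, move to (5,5). |black|=9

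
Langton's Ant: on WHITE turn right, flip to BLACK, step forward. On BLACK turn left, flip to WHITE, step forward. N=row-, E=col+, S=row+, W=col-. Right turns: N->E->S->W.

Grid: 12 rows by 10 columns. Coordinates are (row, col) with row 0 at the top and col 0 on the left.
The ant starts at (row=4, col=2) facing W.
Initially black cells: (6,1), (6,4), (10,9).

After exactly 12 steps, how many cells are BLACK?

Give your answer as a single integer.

Answer: 11

Derivation:
Step 1: on WHITE (4,2): turn R to N, flip to black, move to (3,2). |black|=4
Step 2: on WHITE (3,2): turn R to E, flip to black, move to (3,3). |black|=5
Step 3: on WHITE (3,3): turn R to S, flip to black, move to (4,3). |black|=6
Step 4: on WHITE (4,3): turn R to W, flip to black, move to (4,2). |black|=7
Step 5: on BLACK (4,2): turn L to S, flip to white, move to (5,2). |black|=6
Step 6: on WHITE (5,2): turn R to W, flip to black, move to (5,1). |black|=7
Step 7: on WHITE (5,1): turn R to N, flip to black, move to (4,1). |black|=8
Step 8: on WHITE (4,1): turn R to E, flip to black, move to (4,2). |black|=9
Step 9: on WHITE (4,2): turn R to S, flip to black, move to (5,2). |black|=10
Step 10: on BLACK (5,2): turn L to E, flip to white, move to (5,3). |black|=9
Step 11: on WHITE (5,3): turn R to S, flip to black, move to (6,3). |black|=10
Step 12: on WHITE (6,3): turn R to W, flip to black, move to (6,2). |black|=11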